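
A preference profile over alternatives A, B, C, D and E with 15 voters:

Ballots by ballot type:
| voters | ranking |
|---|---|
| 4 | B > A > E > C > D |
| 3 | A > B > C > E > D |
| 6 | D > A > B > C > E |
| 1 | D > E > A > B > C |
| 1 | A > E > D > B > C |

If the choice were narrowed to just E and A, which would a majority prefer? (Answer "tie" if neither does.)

Ballots ranking E above A: 1.
Ballots ranking A above E: 15 − 1 = 14.
A wins the head-to-head 14–1.

A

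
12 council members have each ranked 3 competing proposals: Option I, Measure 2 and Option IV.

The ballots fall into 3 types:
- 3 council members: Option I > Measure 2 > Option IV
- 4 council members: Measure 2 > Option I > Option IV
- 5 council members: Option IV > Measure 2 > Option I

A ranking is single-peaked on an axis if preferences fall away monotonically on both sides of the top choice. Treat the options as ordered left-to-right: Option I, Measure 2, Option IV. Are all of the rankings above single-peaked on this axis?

yes

Axis positions: Option I=1, Measure 2=2, Option IV=3.
Type 1 (peak Option I at position 1): ranking walks positions 1-2-3, expanding outward from the peak — single-peaked.
Type 2 (peak Measure 2 at position 2): ranking walks positions 2-1-3, expanding outward from the peak — single-peaked.
Type 3 (peak Option IV at position 3): ranking walks positions 3-2-1, expanding outward from the peak — single-peaked.
Every ranking is single-peaked on this axis.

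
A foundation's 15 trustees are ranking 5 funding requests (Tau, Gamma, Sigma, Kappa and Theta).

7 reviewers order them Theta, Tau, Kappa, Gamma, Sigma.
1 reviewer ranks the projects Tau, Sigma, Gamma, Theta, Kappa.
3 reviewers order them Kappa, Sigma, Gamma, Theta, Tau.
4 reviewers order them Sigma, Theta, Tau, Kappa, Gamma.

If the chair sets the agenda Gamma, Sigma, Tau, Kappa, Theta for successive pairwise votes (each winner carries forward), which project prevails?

Theta

Round 1: Gamma vs Sigma — 7–8, Sigma advances.
Round 2: Sigma vs Tau — 7–8, Tau advances.
Round 3: Tau vs Kappa — 12–3, Tau advances.
Round 4: Tau vs Theta — 1–14, Theta advances.
The agenda winner is Theta.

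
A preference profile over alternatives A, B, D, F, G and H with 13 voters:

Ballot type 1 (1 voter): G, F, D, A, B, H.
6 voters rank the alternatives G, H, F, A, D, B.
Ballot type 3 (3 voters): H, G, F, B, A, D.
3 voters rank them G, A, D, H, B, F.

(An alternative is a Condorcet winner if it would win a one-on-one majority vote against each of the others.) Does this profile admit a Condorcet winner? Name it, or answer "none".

Pairwise majorities:
A vs B: A, 10–3.
A vs D: 12 to 1, A.
A vs F: 3 to 10, F.
A vs G: A is ranked higher on 0 ballots, G on 13. G wins 13–0.
A vs H: A is ranked higher on 1+3 = 4 ballots, H on 9. H wins 9–4.
B vs D: D wins 10–3.
B vs F: 3 for B, 10 for F — F by 10–3.
B vs G: G wins 13–0.
B vs H: H wins 12–1.
D vs F: D is ranked higher on 3 ballots, F on 10. F wins 10–3.
D vs G: G wins 13–0.
D–H: H 9–4.
F–G: G 13–0.
F vs H: F is ranked higher on 1 ballot, H on 12. H wins 12–1.
G vs H: 10 to 3, G.
G defeats every rival head-to-head and is the Condorcet winner.

G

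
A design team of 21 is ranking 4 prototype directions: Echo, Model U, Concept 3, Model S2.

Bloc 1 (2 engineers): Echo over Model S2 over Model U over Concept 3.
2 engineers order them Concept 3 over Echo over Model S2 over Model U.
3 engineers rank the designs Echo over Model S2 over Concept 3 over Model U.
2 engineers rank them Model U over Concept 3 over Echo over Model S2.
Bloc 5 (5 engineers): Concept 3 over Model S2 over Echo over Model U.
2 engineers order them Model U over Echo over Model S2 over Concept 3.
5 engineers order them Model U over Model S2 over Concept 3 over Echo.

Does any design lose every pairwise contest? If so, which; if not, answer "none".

Head-to-head results (21 engineers):
Echo vs Model U: Echo preferred on 2+2+3+5 = 12 ballots; Echo wins 12–9.
Echo vs Concept 3: Echo preferred on 2+3+2 = 7 ballots; Concept 3 wins 14–7.
Echo vs Model S2: Echo, 11–10.
Model U vs Concept 3: Model U wins 11–10.
Model U vs Model S2: Model U is ranked higher on 2+2+5 = 9 ballots, Model S2 on 12. Model S2 wins 12–9.
Concept 3 vs Model S2: 2+2+5 = 9 for Concept 3, 12 for Model S2 — Model S2 by 12–9.
No design is winless: Echo beats Model U; Model U beats Concept 3; Concept 3 beats Echo; Model S2 beats Model U. There is no Condorcet loser.

none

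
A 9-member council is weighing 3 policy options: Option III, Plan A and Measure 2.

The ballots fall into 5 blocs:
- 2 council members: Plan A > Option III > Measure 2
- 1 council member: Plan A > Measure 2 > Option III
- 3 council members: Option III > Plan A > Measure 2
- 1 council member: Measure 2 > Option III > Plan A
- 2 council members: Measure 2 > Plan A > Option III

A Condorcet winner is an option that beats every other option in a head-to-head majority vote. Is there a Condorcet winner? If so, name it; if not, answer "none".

Plan A

Head-to-head results (9 council members):
Option III vs Plan A: Plan A wins 5–4.
Option III vs Measure 2: Option III, 5–4.
Plan A vs Measure 2: Plan A, 6–3.
Plan A defeats every rival head-to-head and is the Condorcet winner.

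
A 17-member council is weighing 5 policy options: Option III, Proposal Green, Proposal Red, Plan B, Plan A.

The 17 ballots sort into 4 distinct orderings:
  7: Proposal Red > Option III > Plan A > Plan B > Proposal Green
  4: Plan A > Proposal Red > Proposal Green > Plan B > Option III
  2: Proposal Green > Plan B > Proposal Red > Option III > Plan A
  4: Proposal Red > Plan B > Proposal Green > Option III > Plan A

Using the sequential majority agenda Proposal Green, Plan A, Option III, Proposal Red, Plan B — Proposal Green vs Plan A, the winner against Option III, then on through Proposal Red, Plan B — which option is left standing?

Round 1: Proposal Green vs Plan A — 6–11, Plan A advances.
Round 2: Plan A vs Option III — 4–13, Option III advances.
Round 3: Option III vs Proposal Red — 0–17, Proposal Red advances.
Round 4: Proposal Red vs Plan B — 15–2, Proposal Red advances.
The agenda winner is Proposal Red.

Proposal Red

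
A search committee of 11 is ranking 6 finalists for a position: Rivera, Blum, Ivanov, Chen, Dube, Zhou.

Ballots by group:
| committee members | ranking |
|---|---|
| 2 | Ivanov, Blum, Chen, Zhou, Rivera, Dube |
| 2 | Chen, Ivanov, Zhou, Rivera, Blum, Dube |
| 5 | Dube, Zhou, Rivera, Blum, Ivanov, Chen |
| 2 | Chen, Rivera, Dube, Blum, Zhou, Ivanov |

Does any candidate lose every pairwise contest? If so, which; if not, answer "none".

none

Pairwise majorities:
Rivera vs Blum: Rivera, 9–2.
Rivera–Ivanov: Rivera 7–4.
Rivera vs Chen: Chen wins 6–5.
Rivera vs Dube: 6 to 5, Rivera.
Rivera vs Zhou: Zhou, 9–2.
Blum–Ivanov: Blum 7–4.
Blum vs Chen: Blum preferred on 2+5 = 7 ballots; Blum wins 7–4.
Blum vs Dube: Blum preferred on 2+2 = 4 ballots; Dube wins 7–4.
Blum vs Zhou: Blum preferred on 2+2 = 4 ballots; Zhou wins 7–4.
Ivanov vs Chen: 7 to 4, Ivanov.
Ivanov vs Dube: Ivanov is ranked higher on 2+2 = 4 ballots, Dube on 7. Dube wins 7–4.
Ivanov vs Zhou: Ivanov preferred on 2+2 = 4 ballots; Zhou wins 7–4.
Chen vs Dube: 2+2+2 = 6 for Chen, 5 for Dube — Chen by 6–5.
Chen–Zhou: Chen 6–5.
Dube vs Zhou: Dube wins 7–4.
Each candidate has at least one pairwise win (Rivera beats Blum; Blum beats Ivanov; Ivanov beats Chen; Chen beats Rivera; Dube beats Blum; Zhou beats Rivera) — no Condorcet loser.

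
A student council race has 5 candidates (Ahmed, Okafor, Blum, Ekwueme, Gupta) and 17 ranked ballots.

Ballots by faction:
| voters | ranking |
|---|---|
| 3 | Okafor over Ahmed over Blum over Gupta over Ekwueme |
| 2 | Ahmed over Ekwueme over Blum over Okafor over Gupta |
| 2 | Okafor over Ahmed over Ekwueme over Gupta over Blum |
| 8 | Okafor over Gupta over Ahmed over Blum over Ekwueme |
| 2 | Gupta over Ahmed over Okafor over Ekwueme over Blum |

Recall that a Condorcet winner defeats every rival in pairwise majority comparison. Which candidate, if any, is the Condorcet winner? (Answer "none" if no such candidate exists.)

Okafor

Head-to-head results (17 voters):
Ahmed vs Okafor: Ahmed is ranked higher on 2+2 = 4 ballots, Okafor on 13. Okafor wins 13–4.
Ahmed vs Blum: Ahmed is ranked higher on 3+2+2+8+2 = 17 ballots, Blum on 0. Ahmed wins 17–0.
Ahmed vs Ekwueme: Ahmed is ranked higher on 3+2+2+8+2 = 17 ballots, Ekwueme on 0. Ahmed wins 17–0.
Ahmed vs Gupta: 7 to 10, Gupta.
Okafor vs Blum: 3+2+8+2 = 15 for Okafor, 2 for Blum — Okafor by 15–2.
Okafor vs Ekwueme: Okafor is ranked higher on 3+2+8+2 = 15 ballots, Ekwueme on 2. Okafor wins 15–2.
Okafor vs Gupta: 3+2+2+8 = 15 for Okafor, 2 for Gupta — Okafor by 15–2.
Blum vs Ekwueme: 11 to 6, Blum.
Blum vs Gupta: Blum is ranked higher on 3+2 = 5 ballots, Gupta on 12. Gupta wins 12–5.
Ekwueme vs Gupta: 4 to 13, Gupta.
Okafor defeats every rival head-to-head and is the Condorcet winner.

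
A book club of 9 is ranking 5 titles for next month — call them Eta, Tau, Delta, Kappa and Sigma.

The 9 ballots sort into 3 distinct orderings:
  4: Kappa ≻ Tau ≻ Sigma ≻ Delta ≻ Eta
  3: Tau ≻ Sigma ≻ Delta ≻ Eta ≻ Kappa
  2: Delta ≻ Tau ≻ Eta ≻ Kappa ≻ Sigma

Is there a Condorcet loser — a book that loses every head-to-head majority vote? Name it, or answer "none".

Pairwise majorities:
Eta vs Tau: Tau, 9–0.
Eta vs Delta: Delta wins 9–0.
Eta–Kappa: Eta 5–4.
Eta vs Sigma: Eta is ranked higher on 2 ballots, Sigma on 7. Sigma wins 7–2.
Tau vs Delta: Tau wins 7–2.
Tau vs Kappa: Tau preferred on 3+2 = 5 ballots; Tau wins 5–4.
Tau vs Sigma: Tau, 9–0.
Delta vs Kappa: Delta is ranked higher on 3+2 = 5 ballots, Kappa on 4. Delta wins 5–4.
Delta vs Sigma: Delta preferred on 2 ballots; Sigma wins 7–2.
Kappa vs Sigma: 6 to 3, Kappa.
No book is winless: Eta beats Kappa; Tau beats Eta; Delta beats Eta; Kappa beats Sigma; Sigma beats Eta. There is no Condorcet loser.

none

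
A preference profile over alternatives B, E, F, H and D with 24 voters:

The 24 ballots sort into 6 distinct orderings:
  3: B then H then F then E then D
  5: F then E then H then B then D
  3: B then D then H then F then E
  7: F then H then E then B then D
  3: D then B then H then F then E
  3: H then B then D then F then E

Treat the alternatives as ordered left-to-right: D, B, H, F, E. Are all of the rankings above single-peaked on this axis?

Axis positions: D=1, B=2, H=3, F=4, E=5.
Bloc 1 (peak B at position 2): ranking walks positions 2-3-4-5-1, expanding outward from the peak — single-peaked.
Bloc 2 (peak F at position 4): ranking walks positions 4-5-3-2-1, expanding outward from the peak — single-peaked.
Bloc 3 (peak B at position 2): ranking walks positions 2-1-3-4-5, expanding outward from the peak — single-peaked.
Bloc 4 (peak F at position 4): ranking walks positions 4-3-5-2-1, expanding outward from the peak — single-peaked.
Bloc 5 (peak D at position 1): ranking walks positions 1-2-3-4-5, expanding outward from the peak — single-peaked.
Bloc 6 (peak H at position 3): ranking walks positions 3-2-1-4-5, expanding outward from the peak — single-peaked.
Every ranking is single-peaked on this axis.

yes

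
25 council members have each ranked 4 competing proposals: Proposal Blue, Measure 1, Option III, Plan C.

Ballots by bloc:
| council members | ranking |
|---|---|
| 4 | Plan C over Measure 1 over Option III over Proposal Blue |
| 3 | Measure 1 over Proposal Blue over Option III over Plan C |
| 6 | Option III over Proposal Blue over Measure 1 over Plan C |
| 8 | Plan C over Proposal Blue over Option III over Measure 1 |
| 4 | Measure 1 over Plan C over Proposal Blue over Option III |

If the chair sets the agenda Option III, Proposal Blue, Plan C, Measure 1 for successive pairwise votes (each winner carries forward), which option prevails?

Measure 1

Round 1: Option III vs Proposal Blue — 10–15, Proposal Blue advances.
Round 2: Proposal Blue vs Plan C — 9–16, Plan C advances.
Round 3: Plan C vs Measure 1 — 12–13, Measure 1 advances.
Measure 1 survives the agenda.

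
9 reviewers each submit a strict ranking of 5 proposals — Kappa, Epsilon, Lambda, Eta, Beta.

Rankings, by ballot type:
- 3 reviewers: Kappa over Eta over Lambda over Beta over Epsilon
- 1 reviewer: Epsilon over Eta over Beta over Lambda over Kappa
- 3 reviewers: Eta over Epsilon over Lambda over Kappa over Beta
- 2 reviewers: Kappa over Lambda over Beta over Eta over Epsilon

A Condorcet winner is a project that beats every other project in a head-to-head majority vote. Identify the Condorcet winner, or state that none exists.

Check each pair by majority over 9 ballots:
Kappa vs Epsilon: Kappa, 5–4.
Kappa–Lambda: Kappa 5–4.
Kappa vs Eta: Kappa, 5–4.
Kappa–Beta: Kappa 8–1.
Epsilon vs Lambda: Lambda, 5–4.
Epsilon–Eta: Eta 8–1.
Epsilon vs Beta: Beta wins 5–4.
Lambda vs Eta: Eta wins 7–2.
Lambda–Beta: Lambda 8–1.
Eta vs Beta: Eta wins 7–2.
Only Kappa has no losses; Kappa is the Condorcet winner.

Kappa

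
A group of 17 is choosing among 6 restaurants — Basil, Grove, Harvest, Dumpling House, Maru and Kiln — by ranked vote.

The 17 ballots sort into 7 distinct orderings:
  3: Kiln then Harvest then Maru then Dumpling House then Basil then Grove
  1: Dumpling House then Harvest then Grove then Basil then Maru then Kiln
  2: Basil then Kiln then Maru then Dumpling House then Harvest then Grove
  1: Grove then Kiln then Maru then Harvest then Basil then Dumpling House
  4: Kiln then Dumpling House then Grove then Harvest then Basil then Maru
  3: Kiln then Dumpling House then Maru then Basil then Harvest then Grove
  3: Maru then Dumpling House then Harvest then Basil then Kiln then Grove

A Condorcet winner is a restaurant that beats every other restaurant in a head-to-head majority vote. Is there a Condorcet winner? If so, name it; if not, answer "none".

Kiln

Check each pair by majority over 17 ballots:
Basil–Grove: Basil 11–6.
Basil vs Harvest: Basil is ranked higher on 2+3 = 5 ballots, Harvest on 12. Harvest wins 12–5.
Basil vs Dumpling House: Dumpling House wins 14–3.
Basil–Maru: Maru 10–7.
Basil–Kiln: Kiln 11–6.
Grove vs Harvest: Harvest wins 12–5.
Grove vs Dumpling House: Dumpling House wins 16–1.
Grove–Maru: Maru 11–6.
Grove vs Kiln: Grove preferred on 1+1 = 2 ballots; Kiln wins 15–2.
Harvest vs Dumpling House: Dumpling House, 13–4.
Harvest vs Maru: Maru wins 9–8.
Harvest vs Kiln: Kiln, 13–4.
Dumpling House vs Maru: Maru, 9–8.
Dumpling House vs Kiln: Kiln, 13–4.
Maru vs Kiln: Kiln, 13–4.
Kiln defeats every rival head-to-head and is the Condorcet winner.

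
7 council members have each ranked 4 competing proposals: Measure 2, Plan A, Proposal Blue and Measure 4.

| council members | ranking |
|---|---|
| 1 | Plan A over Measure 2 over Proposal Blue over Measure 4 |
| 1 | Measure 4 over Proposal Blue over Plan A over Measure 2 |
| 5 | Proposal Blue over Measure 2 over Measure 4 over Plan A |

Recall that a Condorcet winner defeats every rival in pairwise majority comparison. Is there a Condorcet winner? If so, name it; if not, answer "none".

Check each pair by majority over 7 ballots:
Measure 2–Plan A: Measure 2 5–2.
Measure 2 vs Proposal Blue: 1 to 6, Proposal Blue.
Measure 2–Measure 4: Measure 2 6–1.
Plan A–Proposal Blue: Proposal Blue 6–1.
Plan A vs Measure 4: Measure 4 wins 6–1.
Proposal Blue vs Measure 4: 6 to 1, Proposal Blue.
Proposal Blue defeats every rival head-to-head and is the Condorcet winner.

Proposal Blue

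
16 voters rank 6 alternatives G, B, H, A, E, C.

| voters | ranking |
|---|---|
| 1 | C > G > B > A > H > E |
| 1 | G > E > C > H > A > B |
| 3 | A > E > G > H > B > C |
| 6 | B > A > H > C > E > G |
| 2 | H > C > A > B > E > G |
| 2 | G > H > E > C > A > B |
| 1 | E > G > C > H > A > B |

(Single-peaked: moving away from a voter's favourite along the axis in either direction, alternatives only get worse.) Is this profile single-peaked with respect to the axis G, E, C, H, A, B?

no

Axis positions: G=1, E=2, C=3, H=4, A=5, B=6.
Group 1: ranking walks positions 3-1-6-5-4-2; G is ranked above E even though E lies between G and the peak C on the axis — preferences dip and rise again. Not single-peaked.
Group 2 (peak G at position 1): ranking walks positions 1-2-3-4-5-6, expanding outward from the peak — single-peaked.
Group 3: ranking walks positions 5-2-1-4-6-3; E is ranked above H even though H lies between E and the peak A on the axis — preferences dip and rise again. Not single-peaked.
Group 4 (peak B at position 6): ranking walks positions 6-5-4-3-2-1, expanding outward from the peak — single-peaked.
Group 5 (peak H at position 4): ranking walks positions 4-3-5-6-2-1, expanding outward from the peak — single-peaked.
Group 6: ranking walks positions 1-4-2-3-5-6; H is ranked above E even though E lies between H and the peak G on the axis — preferences dip and rise again. Not single-peaked.
Group 7 (peak E at position 2): ranking walks positions 2-1-3-4-5-6, expanding outward from the peak — single-peaked.
Group 1 violates single-peakedness, so the profile is not single-peaked on this axis.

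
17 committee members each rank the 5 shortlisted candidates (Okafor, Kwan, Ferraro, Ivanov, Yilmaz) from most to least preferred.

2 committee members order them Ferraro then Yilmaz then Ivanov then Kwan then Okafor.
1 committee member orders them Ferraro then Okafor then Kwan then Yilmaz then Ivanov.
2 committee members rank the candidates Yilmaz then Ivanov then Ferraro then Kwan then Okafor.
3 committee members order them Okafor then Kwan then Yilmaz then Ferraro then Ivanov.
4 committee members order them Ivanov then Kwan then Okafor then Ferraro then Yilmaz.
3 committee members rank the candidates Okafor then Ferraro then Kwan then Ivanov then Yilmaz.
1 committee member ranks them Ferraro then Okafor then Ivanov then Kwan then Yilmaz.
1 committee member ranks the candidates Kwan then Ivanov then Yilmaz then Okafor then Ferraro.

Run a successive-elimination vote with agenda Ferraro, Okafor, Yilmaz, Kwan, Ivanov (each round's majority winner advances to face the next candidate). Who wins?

Round 1: Ferraro vs Okafor — 6–11, Okafor advances.
Round 2: Okafor vs Yilmaz — 12–5, Okafor advances.
Round 3: Okafor vs Kwan — 8–9, Kwan advances.
Round 4: Kwan vs Ivanov — 8–9, Ivanov advances.
Ivanov survives the agenda.

Ivanov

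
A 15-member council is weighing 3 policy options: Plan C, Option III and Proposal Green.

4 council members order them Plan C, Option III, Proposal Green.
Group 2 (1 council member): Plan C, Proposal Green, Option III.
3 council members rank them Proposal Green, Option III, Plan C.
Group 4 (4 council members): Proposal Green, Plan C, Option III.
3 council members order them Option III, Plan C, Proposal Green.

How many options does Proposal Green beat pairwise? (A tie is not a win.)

Proposal Green against each rival (15 council members):
Proposal Green vs Plan C: 7 to 8, Plan C.
Proposal Green vs Option III: Proposal Green, 8–7.
Proposal Green beats Option III; loses to Plan C — 1 pairwise win.

1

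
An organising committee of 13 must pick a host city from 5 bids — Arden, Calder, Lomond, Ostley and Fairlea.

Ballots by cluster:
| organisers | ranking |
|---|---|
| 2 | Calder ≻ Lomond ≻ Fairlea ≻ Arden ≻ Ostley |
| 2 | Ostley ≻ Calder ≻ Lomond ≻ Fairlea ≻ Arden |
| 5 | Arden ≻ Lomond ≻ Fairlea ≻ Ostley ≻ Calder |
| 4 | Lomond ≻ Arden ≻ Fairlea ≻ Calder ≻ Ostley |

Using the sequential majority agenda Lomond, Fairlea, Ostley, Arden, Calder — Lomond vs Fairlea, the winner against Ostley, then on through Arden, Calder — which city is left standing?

Lomond

Round 1: Lomond vs Fairlea — 13–0, Lomond advances.
Round 2: Lomond vs Ostley — 11–2, Lomond advances.
Round 3: Lomond vs Arden — 8–5, Lomond advances.
Round 4: Lomond vs Calder — 9–4, Lomond advances.
The agenda winner is Lomond.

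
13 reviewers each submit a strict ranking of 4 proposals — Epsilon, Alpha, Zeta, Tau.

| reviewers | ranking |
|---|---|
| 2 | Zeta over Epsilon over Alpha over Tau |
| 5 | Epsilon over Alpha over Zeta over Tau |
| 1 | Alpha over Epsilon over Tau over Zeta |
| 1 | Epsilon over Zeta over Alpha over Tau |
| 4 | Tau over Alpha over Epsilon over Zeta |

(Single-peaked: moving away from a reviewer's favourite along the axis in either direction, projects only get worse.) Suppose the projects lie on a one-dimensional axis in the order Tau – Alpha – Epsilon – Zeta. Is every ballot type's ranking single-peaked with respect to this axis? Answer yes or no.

Axis positions: Tau=1, Alpha=2, Epsilon=3, Zeta=4.
Ballot type 1 (peak Zeta at position 4): ranking walks positions 4-3-2-1, expanding outward from the peak — single-peaked.
Ballot type 2 (peak Epsilon at position 3): ranking walks positions 3-2-4-1, expanding outward from the peak — single-peaked.
Ballot type 3 (peak Alpha at position 2): ranking walks positions 2-3-1-4, expanding outward from the peak — single-peaked.
Ballot type 4 (peak Epsilon at position 3): ranking walks positions 3-4-2-1, expanding outward from the peak — single-peaked.
Ballot type 5 (peak Tau at position 1): ranking walks positions 1-2-3-4, expanding outward from the peak — single-peaked.
Every ranking is single-peaked on this axis.

yes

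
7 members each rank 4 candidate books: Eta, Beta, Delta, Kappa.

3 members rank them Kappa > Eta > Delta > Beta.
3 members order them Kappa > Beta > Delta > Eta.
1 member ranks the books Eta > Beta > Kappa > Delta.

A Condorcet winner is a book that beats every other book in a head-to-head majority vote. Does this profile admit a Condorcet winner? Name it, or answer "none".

Check each pair by majority over 7 ballots:
Eta–Beta: Eta 4–3.
Eta–Delta: Eta 4–3.
Eta–Kappa: Kappa 6–1.
Beta–Delta: Beta 4–3.
Beta vs Kappa: Kappa, 6–1.
Delta vs Kappa: Kappa wins 7–0.
Kappa defeats every rival head-to-head and is the Condorcet winner.

Kappa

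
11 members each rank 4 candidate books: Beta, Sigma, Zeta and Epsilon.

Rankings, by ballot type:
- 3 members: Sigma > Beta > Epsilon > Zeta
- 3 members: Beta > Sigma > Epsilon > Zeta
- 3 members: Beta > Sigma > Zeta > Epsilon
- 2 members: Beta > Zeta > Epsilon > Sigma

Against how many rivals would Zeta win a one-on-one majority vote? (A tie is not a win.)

Zeta against each rival (11 members):
Zeta vs Beta: 0 to 11, Beta.
Zeta–Sigma: Sigma 9–2.
Zeta vs Epsilon: Zeta is ranked higher on 3+2 = 5 ballots, Epsilon on 6. Epsilon wins 6–5.
Zeta beats no one; loses to Beta, Sigma, Epsilon — 0 pairwise wins.

0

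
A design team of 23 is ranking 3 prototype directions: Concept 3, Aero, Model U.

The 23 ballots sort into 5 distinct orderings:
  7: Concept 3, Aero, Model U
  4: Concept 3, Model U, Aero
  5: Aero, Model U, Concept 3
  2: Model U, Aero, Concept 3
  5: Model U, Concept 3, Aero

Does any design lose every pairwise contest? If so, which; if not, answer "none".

Pairwise majorities:
Concept 3 vs Aero: 7+4+5 = 16 for Concept 3, 7 for Aero — Concept 3 by 16–7.
Concept 3 vs Model U: Model U, 12–11.
Aero vs Model U: 7+5 = 12 for Aero, 11 for Model U — Aero by 12–11.
No design is winless: Concept 3 beats Aero; Aero beats Model U; Model U beats Concept 3. There is no Condorcet loser.

none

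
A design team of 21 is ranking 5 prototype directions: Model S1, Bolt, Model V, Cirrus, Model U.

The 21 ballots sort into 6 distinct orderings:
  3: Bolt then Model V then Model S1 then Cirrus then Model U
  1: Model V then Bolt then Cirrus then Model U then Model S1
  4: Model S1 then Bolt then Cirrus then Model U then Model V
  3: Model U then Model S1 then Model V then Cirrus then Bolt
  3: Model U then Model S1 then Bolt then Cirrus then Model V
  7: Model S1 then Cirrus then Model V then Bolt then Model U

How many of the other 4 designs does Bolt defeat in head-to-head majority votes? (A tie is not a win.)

Bolt against each rival (21 engineers):
Bolt–Model S1: Model S1 17–4.
Bolt vs Model V: 3+4+3 = 10 for Bolt, 11 for Model V — Model V by 11–10.
Bolt vs Cirrus: Bolt, 11–10.
Bolt–Model U: Bolt 15–6.
Bolt beats Cirrus, Model U; loses to Model S1, Model V — 2 pairwise wins.

2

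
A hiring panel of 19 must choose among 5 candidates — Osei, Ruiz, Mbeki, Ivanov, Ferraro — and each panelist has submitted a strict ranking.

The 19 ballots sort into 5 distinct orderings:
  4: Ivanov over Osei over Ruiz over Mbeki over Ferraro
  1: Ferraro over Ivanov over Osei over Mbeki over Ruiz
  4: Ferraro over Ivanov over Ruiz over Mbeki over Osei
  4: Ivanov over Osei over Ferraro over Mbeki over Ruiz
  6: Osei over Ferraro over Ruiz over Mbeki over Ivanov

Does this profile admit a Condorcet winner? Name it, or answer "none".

Pairwise majorities:
Osei vs Ruiz: Osei is ranked higher on 4+1+4+6 = 15 ballots, Ruiz on 4. Osei wins 15–4.
Osei vs Mbeki: 4+1+4+6 = 15 for Osei, 4 for Mbeki — Osei by 15–4.
Osei vs Ivanov: 6 to 13, Ivanov.
Osei vs Ferraro: Osei is ranked higher on 4+4+6 = 14 ballots, Ferraro on 5. Osei wins 14–5.
Ruiz vs Mbeki: 4+4+6 = 14 for Ruiz, 5 for Mbeki — Ruiz by 14–5.
Ruiz vs Ivanov: 6 for Ruiz, 13 for Ivanov — Ivanov by 13–6.
Ruiz vs Ferraro: 4 for Ruiz, 15 for Ferraro — Ferraro by 15–4.
Mbeki vs Ivanov: 6 to 13, Ivanov.
Mbeki vs Ferraro: Mbeki preferred on 4 ballots; Ferraro wins 15–4.
Ivanov vs Ferraro: Ivanov preferred on 4+4 = 8 ballots; Ferraro wins 11–8.
Each candidate drops at least one matchup (Osei loses to Ivanov; Ruiz loses to Osei; Mbeki loses to Osei; Ivanov loses to Ferraro; Ferraro loses to Osei); the cycle Osei beats Ferraro beats Ivanov beats Osei rules out a Condorcet winner.

none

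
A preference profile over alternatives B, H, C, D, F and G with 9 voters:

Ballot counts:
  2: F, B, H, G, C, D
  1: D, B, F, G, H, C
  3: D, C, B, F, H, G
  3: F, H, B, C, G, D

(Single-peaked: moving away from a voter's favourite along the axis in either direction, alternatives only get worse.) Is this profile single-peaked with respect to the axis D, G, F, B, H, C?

no

Axis positions: D=1, G=2, F=3, B=4, H=5, C=6.
Bloc 1 (peak F at position 3): ranking walks positions 3-4-5-2-6-1, expanding outward from the peak — single-peaked.
Bloc 2: ranking walks positions 1-4-3-2-5-6; B is ranked above G even though G lies between B and the peak D on the axis — preferences dip and rise again. Not single-peaked.
Bloc 3: ranking walks positions 1-6-4-3-5-2; C is ranked above G even though G lies between C and the peak D on the axis — preferences dip and rise again. Not single-peaked.
Bloc 4: ranking walks positions 3-5-4-6-2-1; H is ranked above B even though B lies between H and the peak F on the axis — preferences dip and rise again. Not single-peaked.
Bloc 2 violates single-peakedness, so the profile is not single-peaked on this axis.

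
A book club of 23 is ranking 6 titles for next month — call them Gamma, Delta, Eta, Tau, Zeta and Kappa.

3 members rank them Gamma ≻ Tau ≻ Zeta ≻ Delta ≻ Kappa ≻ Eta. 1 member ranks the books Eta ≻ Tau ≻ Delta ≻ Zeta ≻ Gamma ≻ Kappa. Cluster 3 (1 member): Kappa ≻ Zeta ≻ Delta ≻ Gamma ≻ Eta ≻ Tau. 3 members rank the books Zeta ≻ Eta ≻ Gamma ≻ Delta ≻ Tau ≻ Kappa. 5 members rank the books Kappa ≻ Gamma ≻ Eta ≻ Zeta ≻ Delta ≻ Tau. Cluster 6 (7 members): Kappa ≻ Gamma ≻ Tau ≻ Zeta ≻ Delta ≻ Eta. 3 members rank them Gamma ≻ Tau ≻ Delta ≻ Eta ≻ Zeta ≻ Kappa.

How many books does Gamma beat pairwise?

Gamma against each rival (23 members):
Gamma vs Delta: Gamma wins 21–2.
Gamma vs Eta: Gamma wins 19–4.
Gamma vs Tau: Gamma wins 22–1.
Gamma–Zeta: Gamma 18–5.
Gamma vs Kappa: Kappa, 13–10.
Gamma beats Delta, Eta, Tau, Zeta; loses to Kappa — 4 pairwise wins.

4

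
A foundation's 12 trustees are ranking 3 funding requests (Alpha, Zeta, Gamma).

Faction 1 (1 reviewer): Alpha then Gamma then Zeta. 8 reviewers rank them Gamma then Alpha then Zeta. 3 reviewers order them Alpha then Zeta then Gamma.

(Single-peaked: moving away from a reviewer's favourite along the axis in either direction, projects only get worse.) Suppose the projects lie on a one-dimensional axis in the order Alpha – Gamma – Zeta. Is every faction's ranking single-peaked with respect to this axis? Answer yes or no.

no

Axis positions: Alpha=1, Gamma=2, Zeta=3.
Faction 1 (peak Alpha at position 1): ranking walks positions 1-2-3, expanding outward from the peak — single-peaked.
Faction 2 (peak Gamma at position 2): ranking walks positions 2-1-3, expanding outward from the peak — single-peaked.
Faction 3: ranking walks positions 1-3-2; Zeta is ranked above Gamma even though Gamma lies between Zeta and the peak Alpha on the axis — preferences dip and rise again. Not single-peaked.
Faction 3 violates single-peakedness, so the profile is not single-peaked on this axis.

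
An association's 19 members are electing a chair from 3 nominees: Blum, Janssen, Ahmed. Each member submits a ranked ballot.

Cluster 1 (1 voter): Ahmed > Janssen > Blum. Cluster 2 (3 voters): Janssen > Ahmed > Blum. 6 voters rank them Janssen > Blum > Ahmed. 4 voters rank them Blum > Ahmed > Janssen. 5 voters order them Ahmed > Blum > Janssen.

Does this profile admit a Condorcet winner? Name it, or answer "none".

Head-to-head results (19 voters):
Blum vs Janssen: Blum is ranked higher on 4+5 = 9 ballots, Janssen on 10. Janssen wins 10–9.
Blum vs Ahmed: Blum preferred on 6+4 = 10 ballots; Blum wins 10–9.
Janssen–Ahmed: Ahmed 10–9.
Every candidate loses at least once (Blum loses to Janssen; Janssen loses to Ahmed; Ahmed loses to Blum). The majority relation contains the cycle Blum → Ahmed → Janssen → Blum, so there is no Condorcet winner.

none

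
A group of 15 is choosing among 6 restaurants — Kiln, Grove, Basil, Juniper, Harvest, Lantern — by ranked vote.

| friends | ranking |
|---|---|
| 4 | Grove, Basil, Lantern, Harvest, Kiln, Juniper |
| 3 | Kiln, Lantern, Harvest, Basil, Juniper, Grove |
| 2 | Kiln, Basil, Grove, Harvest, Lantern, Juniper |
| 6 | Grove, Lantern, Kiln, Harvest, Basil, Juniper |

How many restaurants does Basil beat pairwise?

Basil against each rival (15 friends):
Basil vs Kiln: 4 to 11, Kiln.
Basil–Grove: Grove 10–5.
Basil vs Juniper: Basil preferred on 4+3+2+6 = 15 ballots; Basil wins 15–0.
Basil vs Harvest: Harvest wins 9–6.
Basil vs Lantern: Basil is ranked higher on 4+2 = 6 ballots, Lantern on 9. Lantern wins 9–6.
Basil beats Juniper; loses to Kiln, Grove, Harvest, Lantern — 1 pairwise win.

1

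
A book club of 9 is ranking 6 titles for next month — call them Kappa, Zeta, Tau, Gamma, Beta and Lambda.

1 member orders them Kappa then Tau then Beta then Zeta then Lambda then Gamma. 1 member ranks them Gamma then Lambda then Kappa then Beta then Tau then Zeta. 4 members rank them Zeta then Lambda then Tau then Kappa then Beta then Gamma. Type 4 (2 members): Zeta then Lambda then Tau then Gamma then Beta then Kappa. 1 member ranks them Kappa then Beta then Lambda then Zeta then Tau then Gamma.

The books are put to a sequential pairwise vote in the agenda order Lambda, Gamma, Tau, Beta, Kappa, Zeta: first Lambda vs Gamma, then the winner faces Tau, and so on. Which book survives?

Round 1: Lambda vs Gamma — 8–1, Lambda advances.
Round 2: Lambda vs Tau — 8–1, Lambda advances.
Round 3: Lambda vs Beta — 7–2, Lambda advances.
Round 4: Lambda vs Kappa — 7–2, Lambda advances.
Round 5: Lambda vs Zeta — 2–7, Zeta advances.
The agenda winner is Zeta.

Zeta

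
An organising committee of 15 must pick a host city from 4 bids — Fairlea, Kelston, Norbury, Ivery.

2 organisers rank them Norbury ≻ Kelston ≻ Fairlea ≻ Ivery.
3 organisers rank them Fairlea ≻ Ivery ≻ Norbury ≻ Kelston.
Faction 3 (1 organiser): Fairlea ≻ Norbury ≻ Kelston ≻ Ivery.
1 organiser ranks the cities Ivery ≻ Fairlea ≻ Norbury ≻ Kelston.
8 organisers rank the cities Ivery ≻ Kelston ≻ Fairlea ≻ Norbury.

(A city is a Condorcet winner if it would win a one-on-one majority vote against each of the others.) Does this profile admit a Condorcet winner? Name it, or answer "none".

Head-to-head results (15 organisers):
Fairlea vs Kelston: Kelston, 10–5.
Fairlea vs Norbury: Fairlea, 13–2.
Fairlea vs Ivery: Ivery, 9–6.
Kelston vs Norbury: Kelston, 8–7.
Kelston–Ivery: Ivery 12–3.
Norbury vs Ivery: Ivery wins 12–3.
Ivery wins every pairwise contest, so Ivery is the Condorcet winner.

Ivery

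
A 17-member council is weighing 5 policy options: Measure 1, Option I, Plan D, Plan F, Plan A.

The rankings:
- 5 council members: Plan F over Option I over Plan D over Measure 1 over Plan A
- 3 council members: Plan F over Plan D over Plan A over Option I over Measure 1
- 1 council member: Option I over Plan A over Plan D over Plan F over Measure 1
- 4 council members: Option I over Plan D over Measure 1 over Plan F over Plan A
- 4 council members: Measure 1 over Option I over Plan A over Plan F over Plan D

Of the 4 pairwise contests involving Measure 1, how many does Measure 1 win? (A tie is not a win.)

Measure 1 against each rival (17 council members):
Measure 1 vs Option I: Option I wins 13–4.
Measure 1 vs Plan D: Plan D, 13–4.
Measure 1 vs Plan F: 4+4 = 8 for Measure 1, 9 for Plan F — Plan F by 9–8.
Measure 1 vs Plan A: 13 to 4, Measure 1.
Measure 1 beats Plan A; loses to Option I, Plan D, Plan F — 1 pairwise win.

1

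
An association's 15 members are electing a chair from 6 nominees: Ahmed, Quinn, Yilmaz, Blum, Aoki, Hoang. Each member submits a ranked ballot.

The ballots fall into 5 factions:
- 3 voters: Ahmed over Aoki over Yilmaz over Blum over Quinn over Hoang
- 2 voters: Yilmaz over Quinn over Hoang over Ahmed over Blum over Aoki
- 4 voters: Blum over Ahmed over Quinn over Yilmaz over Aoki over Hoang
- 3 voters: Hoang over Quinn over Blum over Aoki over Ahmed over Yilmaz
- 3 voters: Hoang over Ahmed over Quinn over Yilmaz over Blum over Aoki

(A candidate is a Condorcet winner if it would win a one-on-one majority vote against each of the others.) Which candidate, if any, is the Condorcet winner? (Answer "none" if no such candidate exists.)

Check each pair by majority over 15 ballots:
Ahmed vs Quinn: Ahmed is ranked higher on 3+4+3 = 10 ballots, Quinn on 5. Ahmed wins 10–5.
Ahmed vs Yilmaz: 3+4+3+3 = 13 for Ahmed, 2 for Yilmaz — Ahmed by 13–2.
Ahmed vs Blum: 8 to 7, Ahmed.
Ahmed vs Aoki: 3+2+4+3 = 12 for Ahmed, 3 for Aoki — Ahmed by 12–3.
Ahmed vs Hoang: Ahmed preferred on 3+4 = 7 ballots; Hoang wins 8–7.
Quinn vs Yilmaz: 4+3+3 = 10 for Quinn, 5 for Yilmaz — Quinn by 10–5.
Quinn vs Blum: 2+3+3 = 8 for Quinn, 7 for Blum — Quinn by 8–7.
Quinn vs Aoki: 12 to 3, Quinn.
Quinn vs Hoang: Quinn preferred on 3+2+4 = 9 ballots; Quinn wins 9–6.
Yilmaz vs Blum: 3+2+3 = 8 for Yilmaz, 7 for Blum — Yilmaz by 8–7.
Yilmaz vs Aoki: Yilmaz preferred on 2+4+3 = 9 ballots; Yilmaz wins 9–6.
Yilmaz vs Hoang: 9 to 6, Yilmaz.
Blum vs Aoki: Blum preferred on 2+4+3+3 = 12 ballots; Blum wins 12–3.
Blum vs Hoang: 3+4 = 7 for Blum, 8 for Hoang — Hoang by 8–7.
Aoki vs Hoang: 7 to 8, Hoang.
No candidate is unbeaten: Ahmed loses to Hoang; Quinn loses to Ahmed; Yilmaz loses to Ahmed; Blum loses to Ahmed; Aoki loses to Ahmed; Hoang loses to Quinn. In particular Ahmed > Quinn > Hoang > Ahmed is a majority cycle — no Condorcet winner exists.

none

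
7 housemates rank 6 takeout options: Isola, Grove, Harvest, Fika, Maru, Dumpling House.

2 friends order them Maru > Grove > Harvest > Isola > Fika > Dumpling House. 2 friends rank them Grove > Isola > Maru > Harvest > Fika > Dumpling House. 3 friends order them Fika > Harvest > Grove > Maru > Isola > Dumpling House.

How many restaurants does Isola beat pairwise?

2

Isola against each rival (7 friends):
Isola vs Grove: 0 to 7, Grove.
Isola vs Harvest: 2 for Isola, 5 for Harvest — Harvest by 5–2.
Isola vs Fika: Isola preferred on 2+2 = 4 ballots; Isola wins 4–3.
Isola vs Maru: Maru wins 5–2.
Isola vs Dumpling House: Isola, 7–0.
Isola beats Fika, Dumpling House; loses to Grove, Harvest, Maru — 2 pairwise wins.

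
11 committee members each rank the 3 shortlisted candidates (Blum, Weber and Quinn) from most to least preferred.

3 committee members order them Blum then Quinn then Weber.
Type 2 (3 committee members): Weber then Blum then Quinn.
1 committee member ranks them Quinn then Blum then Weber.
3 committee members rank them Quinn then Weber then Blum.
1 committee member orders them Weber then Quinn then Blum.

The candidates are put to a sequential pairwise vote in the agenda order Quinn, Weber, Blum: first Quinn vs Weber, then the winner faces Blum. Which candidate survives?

Round 1: Quinn vs Weber — 7–4, Quinn advances.
Round 2: Quinn vs Blum — 5–6, Blum advances.
The agenda winner is Blum.

Blum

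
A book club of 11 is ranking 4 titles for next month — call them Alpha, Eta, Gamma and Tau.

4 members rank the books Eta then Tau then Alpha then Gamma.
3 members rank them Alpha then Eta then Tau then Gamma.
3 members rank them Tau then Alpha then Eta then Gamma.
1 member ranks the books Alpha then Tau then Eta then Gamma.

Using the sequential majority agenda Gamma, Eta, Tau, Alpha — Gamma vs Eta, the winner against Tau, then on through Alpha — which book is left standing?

Round 1: Gamma vs Eta — 0–11, Eta advances.
Round 2: Eta vs Tau — 7–4, Eta advances.
Round 3: Eta vs Alpha — 4–7, Alpha advances.
The agenda winner is Alpha.

Alpha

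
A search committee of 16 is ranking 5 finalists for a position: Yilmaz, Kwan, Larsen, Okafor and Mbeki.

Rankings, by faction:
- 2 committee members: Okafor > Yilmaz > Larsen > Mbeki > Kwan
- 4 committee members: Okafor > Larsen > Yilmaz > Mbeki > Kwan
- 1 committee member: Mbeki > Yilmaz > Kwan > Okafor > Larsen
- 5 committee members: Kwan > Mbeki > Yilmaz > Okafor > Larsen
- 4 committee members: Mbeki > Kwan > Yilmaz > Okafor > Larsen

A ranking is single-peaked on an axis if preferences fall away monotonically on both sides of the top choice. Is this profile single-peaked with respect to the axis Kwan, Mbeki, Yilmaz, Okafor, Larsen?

yes

Axis positions: Kwan=1, Mbeki=2, Yilmaz=3, Okafor=4, Larsen=5.
Faction 1 (peak Okafor at position 4): ranking walks positions 4-3-5-2-1, expanding outward from the peak — single-peaked.
Faction 2 (peak Okafor at position 4): ranking walks positions 4-5-3-2-1, expanding outward from the peak — single-peaked.
Faction 3 (peak Mbeki at position 2): ranking walks positions 2-3-1-4-5, expanding outward from the peak — single-peaked.
Faction 4 (peak Kwan at position 1): ranking walks positions 1-2-3-4-5, expanding outward from the peak — single-peaked.
Faction 5 (peak Mbeki at position 2): ranking walks positions 2-1-3-4-5, expanding outward from the peak — single-peaked.
Every ranking is single-peaked on this axis.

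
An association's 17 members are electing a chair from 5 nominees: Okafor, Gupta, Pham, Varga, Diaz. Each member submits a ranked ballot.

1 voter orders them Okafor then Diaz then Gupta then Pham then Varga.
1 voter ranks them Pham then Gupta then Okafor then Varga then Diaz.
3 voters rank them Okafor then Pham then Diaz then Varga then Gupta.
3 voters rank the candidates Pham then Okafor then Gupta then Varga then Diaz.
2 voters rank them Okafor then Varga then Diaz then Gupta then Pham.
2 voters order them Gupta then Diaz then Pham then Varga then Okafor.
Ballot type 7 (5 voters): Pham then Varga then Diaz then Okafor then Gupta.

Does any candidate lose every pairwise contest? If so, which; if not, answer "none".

Gupta

Head-to-head results (17 voters):
Okafor vs Gupta: Okafor, 14–3.
Okafor vs Pham: Okafor is ranked higher on 1+3+2 = 6 ballots, Pham on 11. Pham wins 11–6.
Okafor vs Varga: Okafor is ranked higher on 1+1+3+3+2 = 10 ballots, Varga on 7. Okafor wins 10–7.
Okafor vs Diaz: Okafor wins 10–7.
Gupta vs Pham: Pham wins 12–5.
Gupta vs Varga: 7 to 10, Varga.
Gupta vs Diaz: Diaz wins 11–6.
Pham–Varga: Pham 15–2.
Pham vs Diaz: Pham is ranked higher on 1+3+3+5 = 12 ballots, Diaz on 5. Pham wins 12–5.
Varga vs Diaz: Varga wins 11–6.
Gupta is beaten in every head-to-head and is the Condorcet loser.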